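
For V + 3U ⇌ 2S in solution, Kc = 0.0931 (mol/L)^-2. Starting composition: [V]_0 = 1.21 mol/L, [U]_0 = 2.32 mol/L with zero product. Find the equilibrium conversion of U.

Let X = conversion of U; extent ξ = 2.32X/3 mol/L.
Concentrations: [V] = 1.21 − 0.773X; [U] = 2.32 − 2.32X; [S] = 1.55X.
Kc = [S]^2 / ([V] [U]^3).
This equals 0.0931 at X = 0.352 (the root in 0 < X < 1).

X = 0.352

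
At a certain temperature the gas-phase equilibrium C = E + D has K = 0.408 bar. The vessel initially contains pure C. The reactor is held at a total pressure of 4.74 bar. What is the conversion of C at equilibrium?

X = 0.282

Take 1 mol C as basis and let X be its fractional conversion, so ξ = X.
Species balance: n_C = 1 − X; n_E = X; n_D = X.
n_T = Σnᵢ = 1 + X.
With p_i = (n_i/n_T)P, K = p_E p_D / (p_C).
This yields a degree-2 equation in X; solving on (0,1), X = 0.282.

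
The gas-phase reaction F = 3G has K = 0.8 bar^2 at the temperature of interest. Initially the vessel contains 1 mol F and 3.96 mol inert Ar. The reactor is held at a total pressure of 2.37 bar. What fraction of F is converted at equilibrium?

X = 0.462

Take 1 mol F as basis and let X be its fractional conversion, so ξ = X.
Mole table: n_F = 1 − X; n_G = 3X; n_I = 3.96 (inert).
n_T = Σnᵢ = 4.96 + 2X.
Mole fractions y_i = n_i/n_T; K = p_G^3 / (p_F) with p_i = y_i·P.
Substituting and setting equal to 0.8 bar^2 gives a polynomial in X; the root in (0,1) is X = 0.462.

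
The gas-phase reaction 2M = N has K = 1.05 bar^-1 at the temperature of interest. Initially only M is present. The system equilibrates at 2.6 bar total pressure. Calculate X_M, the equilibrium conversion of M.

X = 0.710

Basis: 1 mol M initially; let X = conversion of M. Extent ξ = 0.5X.
Mole table: n_M = 1 − X; n_N = 0.5X.
n_T = Σnᵢ = 1 − 0.5X.
Mole fractions y_i = n_i/n_T; K = p_N / (p_M^2) with p_i = y_i·P.
This yields a degree-2 equation in X; solving on (0,1), X = 0.710.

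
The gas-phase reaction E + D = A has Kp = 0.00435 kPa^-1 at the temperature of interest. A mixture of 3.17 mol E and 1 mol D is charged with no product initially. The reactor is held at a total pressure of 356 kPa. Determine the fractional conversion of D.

X = 0.529

Take 1 mol D as basis and let X be its fractional conversion, so ξ = X.
At extent ξ: n_E = 3.17 − X; n_D = 1 − X; n_A = X.
Total moles n_T = 4.17 − X.
Mole fractions y_i = n_i/n_T; Kp = p_A / (p_E p_D) with p_i = y_i·P.
This yields a degree-2 equation in X; solving on (0,1), X = 0.529.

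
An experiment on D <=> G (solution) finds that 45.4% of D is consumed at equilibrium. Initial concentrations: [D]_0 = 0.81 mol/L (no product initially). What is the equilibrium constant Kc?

Let X = conversion of D.
Concentrations: [D] = 0.81 − 0.81X; [G] = 0.81X.
At X = 0.454: [D] = 0.442, [G] = 0.368.
Kc = [G] / ([D]) = 0.832.

Kc = 0.832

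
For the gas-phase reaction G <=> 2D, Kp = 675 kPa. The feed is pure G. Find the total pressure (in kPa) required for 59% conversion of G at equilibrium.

P = 316 kPa

Let X = conversion of G (basis 1 mol G); extent of reaction ξ = X.
Species balance: n_G = 1 − X; n_D = 2X.
n_T = Σnᵢ = 1 + X.
Kp = p_D^2 / (p_G) with p_i = (n_i/n_T)·P.
At X = 0.59: the mole-fraction product g(X) = Π y_i^ν_i = 2.136. Since Kp = g(X)·P^{1}, P = (Kp/g)^(1/1) = (675/2.136)^(1/1) = 316 kPa.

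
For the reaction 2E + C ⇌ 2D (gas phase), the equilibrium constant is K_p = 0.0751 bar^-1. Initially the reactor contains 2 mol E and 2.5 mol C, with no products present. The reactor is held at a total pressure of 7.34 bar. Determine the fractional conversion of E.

X = 0.348

Let X = conversion of E (basis 2 mol E); extent of reaction ξ = X.
Species balance: n_E = 2 − 2X; n_C = 2.5 − X; n_D = 2X.
Summing: n_T = 4.5 − X.
Mole fractions y_i = n_i/n_T; K_p = p_D^2 / (p_E^2 p_C) with p_i = y_i·P.
This yields a degree-3 equation in X; solving on (0,1), X = 0.348.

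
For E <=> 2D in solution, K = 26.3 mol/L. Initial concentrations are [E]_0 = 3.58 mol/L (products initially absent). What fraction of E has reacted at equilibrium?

X = 0.719

Let X = conversion of E; extent ξ = 3.58·X mol/L.
Concentrations: [E] = 3.58 − 3.58X; [D] = 7.16X.
K = [D]^2 / ([E]).
Solving K = 26.3 for X ∈ (0,1): X = 0.719.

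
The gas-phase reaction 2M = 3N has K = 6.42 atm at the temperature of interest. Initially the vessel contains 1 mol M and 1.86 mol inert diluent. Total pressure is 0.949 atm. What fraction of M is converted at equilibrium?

X = 0.747

Basis: 1 mol M initially; let X = conversion of M. Extent ξ = 0.5X.
Mole table: n_M = 1 − X; n_N = 1.5X; n_I = 1.86 (inert).
n_T = Σnᵢ = 2.86 + 0.5X.
y_i = n_i/n_T, p_i = y_i·P. K = p_N^3 / (p_M^2).
Equating to 6.42 atm and solving on 0 < X < 1: X = 0.747.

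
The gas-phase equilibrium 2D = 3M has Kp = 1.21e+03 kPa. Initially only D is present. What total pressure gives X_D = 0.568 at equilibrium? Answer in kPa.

Let X = conversion of D (basis 1 mol D); extent of reaction ξ = 0.5X.
Species balance: n_D = 1 − X; n_M = 1.5X.
Total moles n_T = 1 + 0.5X.
Kp = p_M^3 / (p_D^2) with p_i = (n_i/n_T)·P.
At X = 0.568: the mole-fraction product g(X) = Π y_i^ν_i = 2.581. Since Kp = g(X)·P^{1}, P = (Kp/g)^(1/1) = (1.21e+03/2.581)^(1/1) = 469 kPa.

P = 469 kPa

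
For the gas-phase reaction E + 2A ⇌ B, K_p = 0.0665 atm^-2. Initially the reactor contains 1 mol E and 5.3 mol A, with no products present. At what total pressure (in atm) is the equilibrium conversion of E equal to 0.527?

Basis: 1 mol E initially; let X = conversion of E. Extent ξ = X.
Species balance: n_E = 1 − X; n_A = 5.3 − 2X; n_B = X.
n_T = Σnᵢ = 6.3 − 2X.
K_p = p_B / (p_E p_A^2) with p_i = (n_i/n_T)·P.
At X = 0.527: the mole-fraction product g(X) = Π y_i^ν_i = 1.701. Since K_p = g(X)·P^{-2}, P = (g/K_p)^(1/2) = (1.701/0.0665)^(1/2) = 5.06 atm.

P = 5.06 atm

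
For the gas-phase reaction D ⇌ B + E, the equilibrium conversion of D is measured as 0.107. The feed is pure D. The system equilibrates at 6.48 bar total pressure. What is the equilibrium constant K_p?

K_p = 0.075 bar

Take 1 mol D as basis and let X be its fractional conversion, so ξ = X.
Species balance: n_D = 1 − X; n_B = X; n_E = X.
Total moles n_T = 1 + X.
At X = 0.107: n_D = 0.893, n_B = 0.107, n_E = 0.107, n_T = 1.11.
p_i = (n_i/n_T)·P. K_p = p_B p_E / (p_D) = 0.075 bar.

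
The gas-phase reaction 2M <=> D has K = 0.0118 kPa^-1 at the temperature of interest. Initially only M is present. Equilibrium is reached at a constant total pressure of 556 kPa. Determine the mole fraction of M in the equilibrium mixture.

y_M = 0.322

Basis: 1 mol M initially; let X = conversion of M. Extent ξ = 0.5X.
Moles: n_M = 1 − X; n_D = 0.5X.
Summing: n_T = 1 − 0.5X.
y_i = n_i/n_T, p_i = y_i·P. K = p_D / (p_M^2).
Equating to 0.0118 kPa^-1 and solving on 0 < X < 1: X = 0.808.
Then n_M = 0.192, n_T = 0.596, so y_M = 0.322.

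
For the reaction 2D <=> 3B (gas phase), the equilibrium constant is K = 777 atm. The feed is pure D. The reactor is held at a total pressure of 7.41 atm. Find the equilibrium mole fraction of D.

y_D = 0.085

Take 1 mol D as basis and let X be its fractional conversion, so ξ = 0.5X.
Species balance: n_D = 1 − X; n_B = 1.5X.
Summing: n_T = 1 + 0.5X.
With p_i = (n_i/n_T)P, K = p_B^3 / (p_D^2).
Setting this equal to 777 atm and taking the physical root (0 < X < 1) gives X = 0.877.
Then n_D = 0.123, n_T = 1.44, so y_D = 0.085.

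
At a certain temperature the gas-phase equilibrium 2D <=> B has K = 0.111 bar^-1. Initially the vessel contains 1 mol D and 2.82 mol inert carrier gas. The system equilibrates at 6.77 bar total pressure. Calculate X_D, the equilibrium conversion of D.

X = 0.237

Basis: 1 mol D initially; let X = conversion of D. Extent ξ = 0.5X.
Species balance: n_D = 1 − X; n_B = 0.5X; n_I = 2.82 (inert).
n_T = Σnᵢ = 3.82 − 0.5X.
With p_i = (n_i/n_T)P, K = p_B / (p_D^2).
This yields a degree-2 equation in X; solving on (0,1), X = 0.237.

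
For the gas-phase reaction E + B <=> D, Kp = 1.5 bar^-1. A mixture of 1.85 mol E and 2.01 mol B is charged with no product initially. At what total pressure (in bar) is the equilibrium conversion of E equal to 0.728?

Take 1.85 mol E as basis and let X be its fractional conversion, so ξ = 1.85X.
At extent ξ: n_E = 1.85 − 1.85X; n_B = 2.01 − 1.85X; n_D = 1.85X.
n_T = Σnᵢ = 3.86 − 1.85X.
Kp = p_D / (p_E p_B) with p_i = (n_i/n_T)·P.
At X = 0.728: the mole-fraction product g(X) = Π y_i^ν_i = 10.14. Since Kp = g(X)·P^{-1}, P = (g/Kp)^(1/1) = (10.14/1.5)^(1/1) = 6.76 bar.

P = 6.76 bar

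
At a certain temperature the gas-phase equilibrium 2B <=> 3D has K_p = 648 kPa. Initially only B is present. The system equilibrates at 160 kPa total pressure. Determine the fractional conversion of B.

X = 0.615

Basis: 1 mol B initially; let X = conversion of B. Extent ξ = 0.5X.
Mole table: n_B = 1 − X; n_D = 1.5X.
n_T = Σnᵢ = 1 + 0.5X.
With p_i = (n_i/n_T)P, K_p = p_D^3 / (p_B^2).
Equating to 648 kPa and solving on 0 < X < 1: X = 0.615.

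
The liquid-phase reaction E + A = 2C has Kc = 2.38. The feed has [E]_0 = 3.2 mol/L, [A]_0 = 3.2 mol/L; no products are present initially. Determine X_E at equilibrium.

Let X = conversion of E; extent ξ = 3.2·X mol/L.
Concentrations: [E] = 3.2 − 3.2X; [A] = 3.2 − 3.2X; [C] = 6.4X.
Kc = [C]^2 / ([E] [A]).
Equating to 2.38: the physical root is X = 0.435.

X = 0.435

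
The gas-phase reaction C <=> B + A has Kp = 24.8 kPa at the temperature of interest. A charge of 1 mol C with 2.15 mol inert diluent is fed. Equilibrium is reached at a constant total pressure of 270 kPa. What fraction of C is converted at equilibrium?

Take 1 mol C as basis and let X be its fractional conversion, so ξ = X.
At extent ξ: n_C = 1 − X; n_B = X; n_A = X; n_I = 2.15 (inert).
Summing: n_T = 3.15 + X.
y_i = n_i/n_T, p_i = y_i·P. Kp = p_B p_A / (p_C).
This yields a degree-2 equation in X; solving on (0,1), X = 0.432.

X = 0.432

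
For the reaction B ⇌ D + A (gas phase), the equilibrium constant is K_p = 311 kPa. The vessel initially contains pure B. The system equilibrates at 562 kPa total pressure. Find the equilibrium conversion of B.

X = 0.597

Take 1 mol B as basis and let X be its fractional conversion, so ξ = X.
At extent ξ: n_B = 1 − X; n_D = X; n_A = X.
Summing: n_T = 1 + X.
With p_i = (n_i/n_T)P, K_p = p_D p_A / (p_B).
Setting this equal to 311 kPa and taking the physical root (0 < X < 1) gives X = 0.597.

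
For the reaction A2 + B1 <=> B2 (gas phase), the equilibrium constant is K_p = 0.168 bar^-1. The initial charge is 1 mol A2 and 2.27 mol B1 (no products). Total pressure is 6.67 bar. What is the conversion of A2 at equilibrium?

X = 0.421

Basis: 1 mol A2 initially; let X = conversion of A2. Extent ξ = X.
At extent ξ: n_A2 = 1 − X; n_B1 = 2.27 − X; n_B2 = X.
Total moles n_T = 3.27 − X.
With p_i = (n_i/n_T)P, K_p = p_B2 / (p_A2 p_B1).
Equating to 0.168 bar^-1 and solving on 0 < X < 1: X = 0.421.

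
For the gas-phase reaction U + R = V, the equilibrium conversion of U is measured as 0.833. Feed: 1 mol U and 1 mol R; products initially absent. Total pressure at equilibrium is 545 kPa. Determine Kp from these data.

Kp = 0.064 kPa^-1

Let X = conversion of U (basis 1 mol U); extent of reaction ξ = X.
Moles: n_U = 1 − X; n_R = 1 − X; n_V = X.
Summing: n_T = 2 − X.
At X = 0.833: n_U = 0.167, n_R = 0.167, n_V = 0.833, n_T = 1.17.
p_i = (n_i/n_T)·P. Kp = p_V / (p_U p_R) = 0.064 kPa^-1.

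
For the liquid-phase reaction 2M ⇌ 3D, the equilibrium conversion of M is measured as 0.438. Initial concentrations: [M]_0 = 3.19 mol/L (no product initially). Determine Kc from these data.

Kc = 2.86 mol/L

Let X = conversion of M.
Concentrations: [M] = 3.19 − 3.19X; [D] = 4.79X.
At X = 0.438: [M] = 1.79, [D] = 2.1.
Kc = [D]^3 / ([M]^2) = 2.86 mol/L.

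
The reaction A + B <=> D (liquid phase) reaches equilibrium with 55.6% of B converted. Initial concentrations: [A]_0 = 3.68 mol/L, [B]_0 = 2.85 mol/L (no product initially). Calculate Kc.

Kc = 0.598 L/mol

Let X = conversion of B.
Concentrations: [A] = 3.68 − 2.85X; [B] = 2.85 − 2.85X; [D] = 2.85X.
At X = 0.556: [A] = 2.1, [B] = 1.27, [D] = 1.58.
Kc = [D] / ([A] [B]) = 0.598 L/mol.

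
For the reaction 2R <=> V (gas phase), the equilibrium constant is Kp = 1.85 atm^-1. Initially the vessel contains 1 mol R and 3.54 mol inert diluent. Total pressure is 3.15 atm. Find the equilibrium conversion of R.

Take 1 mol R as basis and let X be its fractional conversion, so ξ = 0.5X.
Species balance: n_R = 1 − X; n_V = 0.5X; n_I = 3.54 (inert).
Summing: n_T = 4.54 − 0.5X.
Mole fractions y_i = n_i/n_T; Kp = p_V / (p_R^2) with p_i = y_i·P.
Setting this equal to 1.85 atm^-1 and taking the physical root (0 < X < 1) gives X = 0.551.

X = 0.551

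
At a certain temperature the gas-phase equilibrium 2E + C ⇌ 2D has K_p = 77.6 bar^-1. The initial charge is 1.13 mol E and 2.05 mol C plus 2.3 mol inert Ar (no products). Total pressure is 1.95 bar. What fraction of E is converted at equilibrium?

Basis: 1.13 mol E initially; let X = conversion of E. Extent ξ = 0.565X.
Moles: n_E = 1.13 − 1.13X; n_C = 2.05 − 0.565X; n_D = 1.13X; n_I = 2.3 (inert).
Summing: n_T = 5.48 − 0.565X.
Mole fractions y_i = n_i/n_T; K_p = p_D^2 / (p_E^2 p_C) with p_i = y_i·P.
Substituting and setting equal to 77.6 bar^-1 gives a polynomial in X; the root in (0,1) is X = 0.873.

X = 0.873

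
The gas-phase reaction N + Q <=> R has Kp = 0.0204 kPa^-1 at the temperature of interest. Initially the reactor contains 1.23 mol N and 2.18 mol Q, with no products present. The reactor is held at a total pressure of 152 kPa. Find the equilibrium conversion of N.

X = 0.624

Take 1.23 mol N as basis and let X be its fractional conversion, so ξ = 1.23X.
Mole table: n_N = 1.23 − 1.23X; n_Q = 2.18 − 1.23X; n_R = 1.23X.
Total moles n_T = 3.41 − 1.23X.
Mole fractions y_i = n_i/n_T; Kp = p_R / (p_N p_Q) with p_i = y_i·P.
Setting this equal to 0.0204 kPa^-1 and taking the physical root (0 < X < 1) gives X = 0.624.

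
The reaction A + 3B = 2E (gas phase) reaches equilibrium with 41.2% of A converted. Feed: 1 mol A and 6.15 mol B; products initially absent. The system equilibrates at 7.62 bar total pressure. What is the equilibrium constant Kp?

Kp = 0.00671 bar^-2

Take 1 mol A as basis and let X be its fractional conversion, so ξ = X.
Species balance: n_A = 1 − X; n_B = 6.15 − 3X; n_E = 2X.
Summing: n_T = 7.15 − 2X.
At X = 0.412: n_A = 0.588, n_B = 4.91, n_E = 0.824, n_T = 6.33.
p_i = (n_i/n_T)·P. Kp = p_E^2 / (p_A p_B^3) = 0.00671 bar^-2.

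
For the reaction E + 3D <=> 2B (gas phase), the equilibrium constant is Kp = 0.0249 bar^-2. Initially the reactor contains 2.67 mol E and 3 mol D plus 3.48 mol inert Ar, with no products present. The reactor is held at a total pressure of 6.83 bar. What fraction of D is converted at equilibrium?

Let X = conversion of D (basis 3 mol D); extent of reaction ξ = X.
Moles: n_E = 2.67 − X; n_D = 3 − 3X; n_B = 2X; n_I = 3.48 (inert).
Total moles n_T = 9.15 − 2X.
y_i = n_i/n_T, p_i = y_i·P. Kp = p_B^2 / (p_E p_D^3).
Setting this equal to 0.0249 bar^-2 and taking the physical root (0 < X < 1) gives X = 0.297.

X = 0.297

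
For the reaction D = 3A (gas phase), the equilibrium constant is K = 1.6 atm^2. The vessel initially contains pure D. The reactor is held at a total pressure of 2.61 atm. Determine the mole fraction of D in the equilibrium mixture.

y_D = 0.508

Take 1 mol D as basis and let X be its fractional conversion, so ξ = X.
Moles: n_D = 1 − X; n_A = 3X.
n_T = Σnᵢ = 1 + 2X.
y_i = n_i/n_T, p_i = y_i·P. K = p_A^3 / (p_D).
Setting this equal to 1.6 atm^2 and taking the physical root (0 < X < 1) gives X = 0.244.
Then n_D = 0.756, n_T = 1.49, so y_D = 0.508.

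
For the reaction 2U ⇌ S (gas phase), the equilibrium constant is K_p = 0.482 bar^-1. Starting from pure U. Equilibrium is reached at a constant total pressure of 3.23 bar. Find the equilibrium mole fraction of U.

y_U = 0.542

Take 1 mol U as basis and let X be its fractional conversion, so ξ = 0.5X.
Moles: n_U = 1 − X; n_S = 0.5X.
n_T = Σnᵢ = 1 − 0.5X.
y_i = n_i/n_T, p_i = y_i·P. K_p = p_S / (p_U^2).
Setting this equal to 0.482 bar^-1 and taking the physical root (0 < X < 1) gives X = 0.628.
Then n_U = 0.372, n_T = 0.686, so y_U = 0.542.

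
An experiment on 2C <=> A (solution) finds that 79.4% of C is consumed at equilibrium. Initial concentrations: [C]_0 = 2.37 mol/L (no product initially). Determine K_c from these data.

K_c = 3.95 L/mol

Let X = conversion of C.
Concentrations: [C] = 2.37 − 2.37X; [A] = 1.19X.
At X = 0.794: [C] = 0.488, [A] = 0.941.
K_c = [A] / ([C]^2) = 3.95 L/mol.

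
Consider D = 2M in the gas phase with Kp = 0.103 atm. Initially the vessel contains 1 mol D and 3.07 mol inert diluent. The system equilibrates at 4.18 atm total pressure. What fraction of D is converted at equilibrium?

X = 0.149

Take 1 mol D as basis and let X be its fractional conversion, so ξ = X.
Species balance: n_D = 1 − X; n_M = 2X; n_I = 3.07 (inert).
n_T = Σnᵢ = 4.07 + X.
With p_i = (n_i/n_T)P, Kp = p_M^2 / (p_D).
Equating to 0.103 atm and solving on 0 < X < 1: X = 0.149.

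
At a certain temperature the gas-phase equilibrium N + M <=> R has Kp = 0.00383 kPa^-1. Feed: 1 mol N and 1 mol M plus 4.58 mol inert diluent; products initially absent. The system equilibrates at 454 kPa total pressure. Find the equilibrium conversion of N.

Basis: 1 mol N initially; let X = conversion of N. Extent ξ = X.
At extent ξ: n_N = 1 − X; n_M = 1 − X; n_R = X; n_I = 4.58 (inert).
n_T = Σnᵢ = 6.58 − X.
Mole fractions y_i = n_i/n_T; Kp = p_R / (p_N p_M) with p_i = y_i·P.
This yields a degree-2 equation in X; solving on (0,1), X = 0.182.

X = 0.182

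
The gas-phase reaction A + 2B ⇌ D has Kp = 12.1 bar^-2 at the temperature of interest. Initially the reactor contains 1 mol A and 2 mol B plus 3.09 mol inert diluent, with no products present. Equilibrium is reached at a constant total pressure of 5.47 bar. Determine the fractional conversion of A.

Let X = conversion of A (basis 1 mol A); extent of reaction ξ = X.
At extent ξ: n_A = 1 − X; n_B = 2 − 2X; n_D = X; n_I = 3.09 (inert).
Total moles n_T = 6.09 − 2X.
y_i = n_i/n_T, p_i = y_i·P. Kp = p_D / (p_A p_B^2).
This yields a degree-3 equation in X; solving on (0,1), X = 0.777.

X = 0.777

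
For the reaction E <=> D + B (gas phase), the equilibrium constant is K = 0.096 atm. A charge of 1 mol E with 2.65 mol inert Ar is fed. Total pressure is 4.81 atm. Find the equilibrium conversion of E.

Take 1 mol E as basis and let X be its fractional conversion, so ξ = X.
Moles: n_E = 1 − X; n_D = X; n_B = X; n_I = 2.65 (inert).
Total moles n_T = 3.65 + X.
Mole fractions y_i = n_i/n_T; K = p_D p_B / (p_E) with p_i = y_i·P.
Equating to 0.096 atm and solving on 0 < X < 1: X = 0.243.

X = 0.243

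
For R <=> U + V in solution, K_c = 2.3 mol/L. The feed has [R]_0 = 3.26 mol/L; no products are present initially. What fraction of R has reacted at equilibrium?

Let X = conversion of R; extent ξ = 3.26·X mol/L.
Concentrations: [R] = 3.26 − 3.26X; [U] = 3.26X; [V] = 3.26X.
K_c = [U] [V] / ([R]).
This equals 2.3 at X = 0.558 (the root in 0 < X < 1).

X = 0.558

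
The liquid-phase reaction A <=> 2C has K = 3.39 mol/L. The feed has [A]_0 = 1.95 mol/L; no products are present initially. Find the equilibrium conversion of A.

Let X = conversion of A; extent ξ = 1.95·X mol/L.
Concentrations: [A] = 1.95 − 1.95X; [C] = 3.9X.
K = [C]^2 / ([A]).
This equals 3.39 at X = 0.477 (the root in 0 < X < 1).

X = 0.477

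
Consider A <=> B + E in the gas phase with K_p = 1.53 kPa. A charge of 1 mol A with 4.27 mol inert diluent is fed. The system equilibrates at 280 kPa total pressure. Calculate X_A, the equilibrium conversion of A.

X = 0.158

Basis: 1 mol A initially; let X = conversion of A. Extent ξ = X.
At extent ξ: n_A = 1 − X; n_B = X; n_E = X; n_I = 4.27 (inert).
n_T = Σnᵢ = 5.27 + X.
Mole fractions y_i = n_i/n_T; K_p = p_B p_E / (p_A) with p_i = y_i·P.
Equating to 1.53 kPa and solving on 0 < X < 1: X = 0.158.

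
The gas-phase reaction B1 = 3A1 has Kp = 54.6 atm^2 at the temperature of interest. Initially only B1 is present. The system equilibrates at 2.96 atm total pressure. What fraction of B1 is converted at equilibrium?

X = 0.725

Take 1 mol B1 as basis and let X be its fractional conversion, so ξ = X.
Moles: n_B1 = 1 − X; n_A1 = 3X.
n_T = Σnᵢ = 1 + 2X.
With p_i = (n_i/n_T)P, Kp = p_A1^3 / (p_B1).
Substituting and setting equal to 54.6 atm^2 gives a polynomial in X; the root in (0,1) is X = 0.725.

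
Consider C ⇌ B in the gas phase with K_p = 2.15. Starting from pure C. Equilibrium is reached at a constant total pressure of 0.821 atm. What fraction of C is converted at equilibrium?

Take 1 mol C as basis and let X be its fractional conversion, so ξ = X.
At extent ξ: n_C = 1 − X; n_B = X.
n_T stays at 1 (no change in mole number).
With p_i = (n_i/n_T)P, K_p = p_B / (p_C).
Setting this equal to 2.15 and taking the physical root (0 < X < 1) gives X = 0.683.

X = 0.683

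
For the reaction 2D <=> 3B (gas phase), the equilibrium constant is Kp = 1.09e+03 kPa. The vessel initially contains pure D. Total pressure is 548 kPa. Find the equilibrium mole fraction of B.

y_B = 0.638

Basis: 1 mol D initially; let X = conversion of D. Extent ξ = 0.5X.
At extent ξ: n_D = 1 − X; n_B = 1.5X.
Total moles n_T = 1 + 0.5X.
With p_i = (n_i/n_T)P, Kp = p_B^3 / (p_D^2).
Setting this equal to 1.09e+03 kPa and taking the physical root (0 < X < 1) gives X = 0.541.
Then n_B = 0.811, n_T = 1.27, so y_B = 0.638.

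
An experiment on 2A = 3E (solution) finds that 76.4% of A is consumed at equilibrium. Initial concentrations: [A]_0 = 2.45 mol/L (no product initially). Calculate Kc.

Let X = conversion of A.
Concentrations: [A] = 2.45 − 2.45X; [E] = 3.68X.
At X = 0.764: [A] = 0.578, [E] = 2.81.
Kc = [E]^3 / ([A]^2) = 66.2 mol/L.

Kc = 66.2 mol/L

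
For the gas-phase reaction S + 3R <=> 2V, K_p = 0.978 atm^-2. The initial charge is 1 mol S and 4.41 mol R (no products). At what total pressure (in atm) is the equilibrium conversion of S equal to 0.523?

Basis: 1 mol S initially; let X = conversion of S. Extent ξ = X.
Moles: n_S = 1 − X; n_R = 4.41 − 3X; n_V = 2X.
n_T = Σnᵢ = 5.41 − 2X.
K_p = p_V^2 / (p_S p_R^3) with p_i = (n_i/n_T)·P.
At X = 0.523: the mole-fraction product g(X) = Π y_i^ν_i = 1.905. Since K_p = g(X)·P^{-2}, P = (g/K_p)^(1/2) = (1.905/0.978)^(1/2) = 1.4 atm.

P = 1.4 atm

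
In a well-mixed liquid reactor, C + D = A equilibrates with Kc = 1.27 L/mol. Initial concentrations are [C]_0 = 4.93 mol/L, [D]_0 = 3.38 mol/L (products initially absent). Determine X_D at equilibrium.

Let X = conversion of D; extent ξ = 3.38·X mol/L.
Concentrations: [C] = 4.93 − 3.38X; [D] = 3.38 − 3.38X; [A] = 3.38X.
Kc = [A] / ([C] [D]).
Setting equal to 1.27 and solving for X on (0,1) gives X = 0.752.

X = 0.752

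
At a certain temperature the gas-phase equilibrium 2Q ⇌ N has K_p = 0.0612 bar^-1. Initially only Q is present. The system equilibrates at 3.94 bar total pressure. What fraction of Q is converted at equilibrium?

X = 0.287

Basis: 1 mol Q initially; let X = conversion of Q. Extent ξ = 0.5X.
At extent ξ: n_Q = 1 − X; n_N = 0.5X.
n_T = Σnᵢ = 1 − 0.5X.
y_i = n_i/n_T, p_i = y_i·P. K_p = p_N / (p_Q^2).
This yields a degree-2 equation in X; solving on (0,1), X = 0.287.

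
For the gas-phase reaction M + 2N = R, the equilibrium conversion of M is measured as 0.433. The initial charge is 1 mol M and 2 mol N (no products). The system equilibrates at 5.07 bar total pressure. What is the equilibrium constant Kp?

Kp = 0.105 bar^-2

Take 1 mol M as basis and let X be its fractional conversion, so ξ = X.
Moles: n_M = 1 − X; n_N = 2 − 2X; n_R = X.
Total moles n_T = 3 − 2X.
At X = 0.433: n_M = 0.567, n_N = 1.13, n_R = 0.433, n_T = 2.13.
p_i = (n_i/n_T)·P. Kp = p_R / (p_M p_N^2) = 0.105 bar^-2.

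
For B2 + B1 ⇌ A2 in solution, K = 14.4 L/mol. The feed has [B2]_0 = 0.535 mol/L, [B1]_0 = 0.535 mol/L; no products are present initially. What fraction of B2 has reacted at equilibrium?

Let X = conversion of B2; extent ξ = 0.535·X mol/L.
Concentrations: [B2] = 0.535 − 0.535X; [B1] = 0.535 − 0.535X; [A2] = 0.535X.
K = [A2] / ([B2] [B1]).
Solving K = 14.4 for X ∈ (0,1): X = 0.699.

X = 0.699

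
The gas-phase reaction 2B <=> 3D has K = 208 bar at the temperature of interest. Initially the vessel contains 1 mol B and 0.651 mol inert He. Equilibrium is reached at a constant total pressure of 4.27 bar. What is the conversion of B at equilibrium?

X = 0.856

Take 1 mol B as basis and let X be its fractional conversion, so ξ = 0.5X.
At extent ξ: n_B = 1 − X; n_D = 1.5X; n_I = 0.651 (inert).
Summing: n_T = 1.65 + 0.5X.
With p_i = (n_i/n_T)P, K = p_D^3 / (p_B^2).
Equating to 208 bar and solving on 0 < X < 1: X = 0.856.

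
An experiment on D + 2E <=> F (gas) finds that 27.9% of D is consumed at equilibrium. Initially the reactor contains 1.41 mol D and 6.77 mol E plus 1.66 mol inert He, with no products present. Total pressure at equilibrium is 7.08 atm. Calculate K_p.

Let X = conversion of D (basis 1.41 mol D); extent of reaction ξ = 1.41X.
Mole table: n_D = 1.41 − 1.41X; n_E = 6.77 − 2.82X; n_F = 1.41X; n_I = 1.66 (inert).
Total moles n_T = 9.84 − 2.82X.
At X = 0.279: n_D = 1.02, n_E = 5.98, n_F = 0.393, n_T = 9.05.
p_i = (n_i/n_T)·P. K_p = p_F / (p_D p_E^2) = 0.0177 atm^-2.

K_p = 0.0177 atm^-2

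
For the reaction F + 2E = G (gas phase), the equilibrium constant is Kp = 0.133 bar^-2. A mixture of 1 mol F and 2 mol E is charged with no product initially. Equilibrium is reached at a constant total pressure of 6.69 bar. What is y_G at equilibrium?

Let X = conversion of F (basis 1 mol F); extent of reaction ξ = X.
Moles: n_F = 1 − X; n_E = 2 − 2X; n_G = X.
Summing: n_T = 3 − 2X.
Mole fractions y_i = n_i/n_T; Kp = p_G / (p_F p_E^2) with p_i = y_i·P.
Equating to 0.133 bar^-2 and solving on 0 < X < 1: X = 0.564.
Then n_G = 0.564, n_T = 1.87, so y_G = 0.301.

y_G = 0.301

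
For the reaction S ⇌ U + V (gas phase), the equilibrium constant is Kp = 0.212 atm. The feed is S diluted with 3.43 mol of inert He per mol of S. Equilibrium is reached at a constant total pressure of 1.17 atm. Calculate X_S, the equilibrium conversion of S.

X = 0.602

Take 1 mol S as basis and let X be its fractional conversion, so ξ = X.
Moles: n_S = 1 − X; n_U = X; n_V = X; n_I = 3.43 (inert).
Total moles n_T = 4.43 + X.
Mole fractions y_i = n_i/n_T; Kp = p_U p_V / (p_S) with p_i = y_i·P.
Setting this equal to 0.212 atm and taking the physical root (0 < X < 1) gives X = 0.602.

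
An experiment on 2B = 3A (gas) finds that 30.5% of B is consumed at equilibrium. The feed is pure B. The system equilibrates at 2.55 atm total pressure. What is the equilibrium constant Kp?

Kp = 0.439 atm

Take 1 mol B as basis and let X be its fractional conversion, so ξ = 0.5X.
Moles: n_B = 1 − X; n_A = 1.5X.
Total moles n_T = 1 + 0.5X.
At X = 0.305: n_B = 0.695, n_A = 0.458, n_T = 1.15.
p_i = (n_i/n_T)·P. Kp = p_A^3 / (p_B^2) = 0.439 atm.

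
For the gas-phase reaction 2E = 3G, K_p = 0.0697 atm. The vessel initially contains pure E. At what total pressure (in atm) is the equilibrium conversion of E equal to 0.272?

Take 1 mol E as basis and let X be its fractional conversion, so ξ = 0.5X.
Species balance: n_E = 1 − X; n_G = 1.5X.
Summing: n_T = 1 + 0.5X.
K_p = p_G^3 / (p_E^2) with p_i = (n_i/n_T)·P.
At X = 0.272: the mole-fraction product g(X) = Π y_i^ν_i = 0.1128. Since K_p = g(X)·P^{1}, P = (K_p/g)^(1/1) = (0.0697/0.1128)^(1/1) = 0.618 atm.

P = 0.618 atm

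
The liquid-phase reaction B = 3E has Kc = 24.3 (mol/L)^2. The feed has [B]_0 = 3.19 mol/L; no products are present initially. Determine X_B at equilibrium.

Let X = conversion of B; extent ξ = 3.19·X mol/L.
Concentrations: [B] = 3.19 − 3.19X; [E] = 9.57X.
Kc = [E]^3 / ([B]).
Solving Kc = 24.3 for X ∈ (0,1): X = 0.380.

X = 0.380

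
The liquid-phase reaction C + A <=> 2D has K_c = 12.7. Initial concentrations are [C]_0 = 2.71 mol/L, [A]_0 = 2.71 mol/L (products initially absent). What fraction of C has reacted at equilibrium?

X = 0.641

Let X = conversion of C; extent ξ = 2.71·X mol/L.
Concentrations: [C] = 2.71 − 2.71X; [A] = 2.71 − 2.71X; [D] = 5.42X.
K_c = [D]^2 / ([C] [A]).
Equating to 12.7: the physical root is X = 0.641.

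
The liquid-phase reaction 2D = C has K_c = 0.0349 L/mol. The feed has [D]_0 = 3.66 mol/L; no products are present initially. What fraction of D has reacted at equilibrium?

X = 0.174

Let X = conversion of D; extent ξ = 3.66X/2 mol/L.
Concentrations: [D] = 3.66 − 3.66X; [C] = 1.83X.
K_c = [C] / ([D]^2).
Solving K_c = 0.0349 for X ∈ (0,1): X = 0.174.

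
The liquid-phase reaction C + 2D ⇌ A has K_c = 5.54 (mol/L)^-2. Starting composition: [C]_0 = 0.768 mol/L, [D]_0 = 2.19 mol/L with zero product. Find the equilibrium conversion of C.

X = 0.825

Let X = conversion of C; extent ξ = 0.768·X mol/L.
Concentrations: [C] = 0.768 − 0.768X; [D] = 2.19 − 1.54X; [A] = 0.768X.
K_c = [A] / ([C] [D]^2).
This equals 5.54 at X = 0.825 (the root in 0 < X < 1).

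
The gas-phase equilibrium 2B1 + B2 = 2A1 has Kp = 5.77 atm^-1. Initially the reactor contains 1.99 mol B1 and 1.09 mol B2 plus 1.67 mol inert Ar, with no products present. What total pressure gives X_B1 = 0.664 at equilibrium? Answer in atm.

P = 6.45 atm

Take 1.99 mol B1 as basis and let X be its fractional conversion, so ξ = 0.995X.
At extent ξ: n_B1 = 1.99 − 1.99X; n_B2 = 1.09 − 0.995X; n_A1 = 1.99X; n_I = 1.67 (inert).
Summing: n_T = 4.75 − 0.995X.
Kp = p_A1^2 / (p_B1^2 p_B2) with p_i = (n_i/n_T)·P.
At X = 0.664: the mole-fraction product g(X) = Π y_i^ν_i = 37.2. Since Kp = g(X)·P^{-1}, P = (g/Kp)^(1/1) = (37.2/5.77)^(1/1) = 6.45 atm.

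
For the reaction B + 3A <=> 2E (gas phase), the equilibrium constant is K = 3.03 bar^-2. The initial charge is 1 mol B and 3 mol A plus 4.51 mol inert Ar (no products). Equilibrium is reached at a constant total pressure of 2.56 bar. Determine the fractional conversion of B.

X = 0.454

Basis: 1 mol B initially; let X = conversion of B. Extent ξ = X.
Mole table: n_B = 1 − X; n_A = 3 − 3X; n_E = 2X; n_I = 4.51 (inert).
Summing: n_T = 8.51 − 2X.
y_i = n_i/n_T, p_i = y_i·P. K = p_E^2 / (p_B p_A^3).
Setting this equal to 3.03 bar^-2 and taking the physical root (0 < X < 1) gives X = 0.454.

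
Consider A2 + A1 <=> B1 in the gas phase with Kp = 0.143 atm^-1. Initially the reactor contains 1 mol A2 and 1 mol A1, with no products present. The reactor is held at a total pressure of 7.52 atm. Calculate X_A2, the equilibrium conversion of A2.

X = 0.306

Basis: 1 mol A2 initially; let X = conversion of A2. Extent ξ = X.
Species balance: n_A2 = 1 − X; n_A1 = 1 − X; n_B1 = X.
n_T = Σnᵢ = 2 − X.
Mole fractions y_i = n_i/n_T; Kp = p_B1 / (p_A2 p_A1) with p_i = y_i·P.
Substituting and setting equal to 0.143 atm^-1 gives a polynomial in X; the root in (0,1) is X = 0.306.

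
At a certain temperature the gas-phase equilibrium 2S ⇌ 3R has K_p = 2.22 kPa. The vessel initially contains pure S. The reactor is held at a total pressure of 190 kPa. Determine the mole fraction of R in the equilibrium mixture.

Let X = conversion of S (basis 1 mol S); extent of reaction ξ = 0.5X.
Mole table: n_S = 1 − X; n_R = 1.5X.
Total moles n_T = 1 + 0.5X.
With p_i = (n_i/n_T)P, K_p = p_R^3 / (p_S^2).
This yields a degree-3 equation in X; solving on (0,1), X = 0.140.
Then n_R = 0.21, n_T = 1.07, so y_R = 0.196.

y_R = 0.196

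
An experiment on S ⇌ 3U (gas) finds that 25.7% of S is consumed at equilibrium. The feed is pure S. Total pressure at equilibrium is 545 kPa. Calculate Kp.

Kp = 7.99e+04 kPa^2

Take 1 mol S as basis and let X be its fractional conversion, so ξ = X.
Species balance: n_S = 1 − X; n_U = 3X.
Summing: n_T = 1 + 2X.
At X = 0.257: n_S = 0.743, n_U = 0.771, n_T = 1.51.
p_i = (n_i/n_T)·P. Kp = p_U^3 / (p_S) = 7.99e+04 kPa^2.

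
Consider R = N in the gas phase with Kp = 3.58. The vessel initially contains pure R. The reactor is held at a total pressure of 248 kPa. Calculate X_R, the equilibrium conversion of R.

Basis: 1 mol R initially; let X = conversion of R. Extent ξ = X.
Moles: n_R = 1 − X; n_N = X.
Total moles n_T = 1 (Δν = 0, constant).
With p_i = (n_i/n_T)P, Kp = p_N / (p_R).
Substituting and setting equal to 3.58 gives a polynomial in X; the root in (0,1) is X = 0.782.

X = 0.782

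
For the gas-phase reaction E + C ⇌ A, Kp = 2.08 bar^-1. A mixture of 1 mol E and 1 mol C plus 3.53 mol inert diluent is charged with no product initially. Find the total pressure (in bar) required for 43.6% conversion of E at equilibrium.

P = 3.36 bar

Basis: 1 mol E initially; let X = conversion of E. Extent ξ = X.
Moles: n_E = 1 − X; n_C = 1 − X; n_A = X; n_I = 3.53 (inert).
Total moles n_T = 5.53 − X.
Kp = p_A / (p_E p_C) with p_i = (n_i/n_T)·P.
At X = 0.436: the mole-fraction product g(X) = Π y_i^ν_i = 6.982. Since Kp = g(X)·P^{-1}, P = (g/Kp)^(1/1) = (6.982/2.08)^(1/1) = 3.36 bar.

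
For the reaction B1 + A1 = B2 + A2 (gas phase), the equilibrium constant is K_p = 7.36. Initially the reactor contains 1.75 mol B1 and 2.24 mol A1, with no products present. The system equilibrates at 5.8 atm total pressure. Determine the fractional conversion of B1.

Basis: 1.75 mol B1 initially; let X = conversion of B1. Extent ξ = 1.75X.
Moles: n_B1 = 1.75 − 1.75X; n_A1 = 2.24 − 1.75X; n_B2 = 1.75X; n_A2 = 1.75X.
Since Δν = 0, n_T = 3.99 throughout.
Mole fractions y_i = n_i/n_T; K_p = p_B2 p_A2 / (p_B1 p_A1) with p_i = y_i·P.
This yields a degree-2 equation in X; solving on (0,1), X = 0.810.

X = 0.810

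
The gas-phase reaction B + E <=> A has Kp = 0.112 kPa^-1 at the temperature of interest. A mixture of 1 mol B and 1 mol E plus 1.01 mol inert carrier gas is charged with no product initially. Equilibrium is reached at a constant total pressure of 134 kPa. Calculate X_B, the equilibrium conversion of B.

X = 0.676

Let X = conversion of B (basis 1 mol B); extent of reaction ξ = X.
Mole table: n_B = 1 − X; n_E = 1 − X; n_A = X; n_I = 1.01 (inert).
Summing: n_T = 3.01 − X.
With p_i = (n_i/n_T)P, Kp = p_A / (p_B p_E).
Equating to 0.112 kPa^-1 and solving on 0 < X < 1: X = 0.676.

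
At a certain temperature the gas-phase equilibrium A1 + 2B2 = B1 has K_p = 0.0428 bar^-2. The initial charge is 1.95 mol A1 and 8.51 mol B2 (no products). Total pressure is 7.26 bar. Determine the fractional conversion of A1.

X = 0.568

Basis: 1.95 mol A1 initially; let X = conversion of A1. Extent ξ = 1.95X.
Moles: n_A1 = 1.95 − 1.95X; n_B2 = 8.51 − 3.9X; n_B1 = 1.95X.
n_T = Σnᵢ = 10.5 − 3.9X.
With p_i = (n_i/n_T)P, K_p = p_B1 / (p_A1 p_B2^2).
Equating to 0.0428 bar^-2 and solving on 0 < X < 1: X = 0.568.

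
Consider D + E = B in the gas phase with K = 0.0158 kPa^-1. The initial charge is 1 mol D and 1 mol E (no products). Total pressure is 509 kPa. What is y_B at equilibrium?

y_B = 0.501

Take 1 mol D as basis and let X be its fractional conversion, so ξ = X.
Species balance: n_D = 1 − X; n_E = 1 − X; n_B = X.
Total moles n_T = 2 − X.
y_i = n_i/n_T, p_i = y_i·P. K = p_B / (p_D p_E).
Equating to 0.0158 kPa^-1 and solving on 0 < X < 1: X = 0.667.
Then n_B = 0.667, n_T = 1.33, so y_B = 0.501.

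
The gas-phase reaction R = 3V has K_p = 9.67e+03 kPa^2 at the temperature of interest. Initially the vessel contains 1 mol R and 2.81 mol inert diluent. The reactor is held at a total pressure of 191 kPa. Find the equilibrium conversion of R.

Take 1 mol R as basis and let X be its fractional conversion, so ξ = X.
At extent ξ: n_R = 1 − X; n_V = 3X; n_I = 2.81 (inert).
n_T = Σnᵢ = 3.81 + 2X.
Mole fractions y_i = n_i/n_T; K_p = p_V^3 / (p_R) with p_i = y_i·P.
Setting this equal to 9.67e+03 kPa^2 and taking the physical root (0 < X < 1) gives X = 0.487.

X = 0.487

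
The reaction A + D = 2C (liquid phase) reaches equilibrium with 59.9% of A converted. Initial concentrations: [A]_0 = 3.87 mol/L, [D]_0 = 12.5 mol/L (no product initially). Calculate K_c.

K_c = 1.36

Let X = conversion of A.
Concentrations: [A] = 3.87 − 3.87X; [D] = 12.5 − 3.87X; [C] = 7.74X.
At X = 0.599: [A] = 1.55, [D] = 10.2, [C] = 4.64.
K_c = [C]^2 / ([A] [D]) = 1.36.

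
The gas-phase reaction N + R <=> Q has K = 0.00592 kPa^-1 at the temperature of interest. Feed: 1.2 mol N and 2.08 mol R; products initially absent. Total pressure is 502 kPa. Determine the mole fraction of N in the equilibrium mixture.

y_N = 0.183

Let X = conversion of N (basis 1.2 mol N); extent of reaction ξ = 1.2X.
At extent ξ: n_N = 1.2 − 1.2X; n_R = 2.08 − 1.2X; n_Q = 1.2X.
Total moles n_T = 3.28 − 1.2X.
With p_i = (n_i/n_T)P, K = p_Q / (p_N p_R).
Setting this equal to 0.00592 kPa^-1 and taking the physical root (0 < X < 1) gives X = 0.611.
Then n_N = 0.467, n_T = 2.55, so y_N = 0.183.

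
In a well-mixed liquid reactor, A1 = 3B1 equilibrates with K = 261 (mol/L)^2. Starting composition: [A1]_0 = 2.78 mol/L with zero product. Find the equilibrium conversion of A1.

X = 0.712

Let X = conversion of A1; extent ξ = 2.78·X mol/L.
Concentrations: [A1] = 2.78 − 2.78X; [B1] = 8.34X.
K = [B1]^3 / ([A1]).
This equals 261 at X = 0.712 (the root in 0 < X < 1).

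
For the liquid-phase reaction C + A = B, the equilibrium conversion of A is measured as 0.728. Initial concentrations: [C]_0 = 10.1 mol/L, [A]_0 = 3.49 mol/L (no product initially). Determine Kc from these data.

Kc = 0.354 L/mol

Let X = conversion of A.
Concentrations: [C] = 10.1 − 3.49X; [A] = 3.49 − 3.49X; [B] = 3.49X.
At X = 0.728: [C] = 7.56, [A] = 0.949, [B] = 2.54.
Kc = [B] / ([C] [A]) = 0.354 L/mol.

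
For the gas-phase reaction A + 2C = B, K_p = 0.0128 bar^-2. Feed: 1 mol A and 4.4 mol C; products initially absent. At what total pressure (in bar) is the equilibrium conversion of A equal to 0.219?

Take 1 mol A as basis and let X be its fractional conversion, so ξ = X.
Mole table: n_A = 1 − X; n_C = 4.4 − 2X; n_B = X.
Summing: n_T = 5.4 − 2X.
K_p = p_B / (p_A p_C^2) with p_i = (n_i/n_T)·P.
At X = 0.219: the mole-fraction product g(X) = Π y_i^ν_i = 0.4398. Since K_p = g(X)·P^{-2}, P = (g/K_p)^(1/2) = (0.4398/0.0128)^(1/2) = 5.86 bar.

P = 5.86 bar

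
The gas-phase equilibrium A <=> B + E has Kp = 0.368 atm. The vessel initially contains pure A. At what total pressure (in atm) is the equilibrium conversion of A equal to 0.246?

P = 5.71 atm

Let X = conversion of A (basis 1 mol A); extent of reaction ξ = X.
At extent ξ: n_A = 1 − X; n_B = X; n_E = X.
Total moles n_T = 1 + X.
Kp = p_B p_E / (p_A) with p_i = (n_i/n_T)·P.
At X = 0.246: the mole-fraction product g(X) = Π y_i^ν_i = 0.06441. Since Kp = g(X)·P^{1}, P = (Kp/g)^(1/1) = (0.368/0.06441)^(1/1) = 5.71 atm.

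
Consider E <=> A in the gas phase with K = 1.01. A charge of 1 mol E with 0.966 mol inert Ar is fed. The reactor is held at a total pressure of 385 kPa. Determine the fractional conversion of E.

X = 0.502

Let X = conversion of E (basis 1 mol E); extent of reaction ξ = X.
Species balance: n_E = 1 − X; n_A = X; n_I = 0.966 (inert).
n_T stays at 1.97 (no change in mole number).
Mole fractions y_i = n_i/n_T; K = p_A / (p_E) with p_i = y_i·P.
Equating to 1.01 and solving on 0 < X < 1: X = 0.502.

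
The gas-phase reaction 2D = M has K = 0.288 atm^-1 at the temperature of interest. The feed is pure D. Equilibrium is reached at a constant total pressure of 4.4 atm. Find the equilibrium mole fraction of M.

y_M = 0.423

Take 1 mol D as basis and let X be its fractional conversion, so ξ = 0.5X.
Species balance: n_D = 1 − X; n_M = 0.5X.
Summing: n_T = 1 − 0.5X.
With p_i = (n_i/n_T)P, K = p_M / (p_D^2).
This yields a degree-2 equation in X; solving on (0,1), X = 0.594.
Then n_M = 0.297, n_T = 0.703, so y_M = 0.423.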